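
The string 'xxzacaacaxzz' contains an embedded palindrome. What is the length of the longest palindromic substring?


Scanning 'xxzacaacaxzz' for palindromic substrings.
Substring at positions 3-8: 'acaaca'.
Check: reverse('acaaca') = 'acaaca' -> palindrome confirmed.
Neighbouring characters ('z' / 'x') break symmetry, so it cannot extend further.
No longer palindromic substring exists; longest length = 6

6


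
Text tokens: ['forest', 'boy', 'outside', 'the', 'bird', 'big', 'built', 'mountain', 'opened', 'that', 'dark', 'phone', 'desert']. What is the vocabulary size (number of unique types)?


Listing all tokens and tracking unique types:
  Token 1: 'forest' -> NEW (unique so far: 1)
  Token 2: 'boy' -> NEW (unique so far: 2)
  Token 3: 'outside' -> NEW (unique so far: 3)
  Token 4: 'the' -> NEW (unique so far: 4)
  Token 5: 'bird' -> NEW (unique so far: 5)
  Token 6: 'big' -> NEW (unique so far: 6)
  Token 7: 'built' -> NEW (unique so far: 7)
  Token 8: 'mountain' -> NEW (unique so far: 8)
  Token 9: 'opened' -> NEW (unique so far: 9)
  Token 10: 'that' -> NEW (unique so far: 10)
  Token 11: 'dark' -> NEW (unique so far: 11)
  Token 12: 'phone' -> NEW (unique so far: 12)
  Token 13: 'desert' -> NEW (unique so far: 13)
Unique types: ('big', 'bird', 'boy', 'built', 'dark', 'desert', 'forest', 'mountain', 'opened', 'outside', 'phone', 'that', 'the')
Vocabulary size: 13

13


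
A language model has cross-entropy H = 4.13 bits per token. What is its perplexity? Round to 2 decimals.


Perplexity formula: PP = 2^H
H = 4.13
PP = 2^4.13
Decompose: 2^4.13 = 2^4 * 2^0.13
2^4 = 16, 2^0.13 ~ 1.0942937
PP ~ 16 * 1.0942937 = 17.5086992
Rounded to 2 decimals: 17.51

17.51


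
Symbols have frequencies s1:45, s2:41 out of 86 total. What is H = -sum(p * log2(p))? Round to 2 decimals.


Computing entropy H = -sum(p_i * log2(p_i)):
  s1: p = 45/86 = 0.5233, -p*log2(p) = 0.4889
  s2: p = 41/86 = 0.4767, -p*log2(p) = 0.5095
H = sum of terms = 0.9984
Rounded to 2 decimals: 1.00

1.00


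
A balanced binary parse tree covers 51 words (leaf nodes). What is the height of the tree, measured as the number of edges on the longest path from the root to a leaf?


In a balanced binary tree with n leaves the deepest leaf is ceil(log2(n)) edges below the root.
log2(51) = 5.6724
ceil(5.6724) = 6
height (edges) = 6

6


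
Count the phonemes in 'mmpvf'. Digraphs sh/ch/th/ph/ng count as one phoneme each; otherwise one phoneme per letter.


Parsing 'mmpvf' greedily, digraphs first:
  'm' -> consonant phoneme (phonemes so far: 1)
  'm' -> consonant phoneme (phonemes so far: 2)
  'p' -> consonant phoneme (phonemes so far: 3)
  'v' -> consonant phoneme (phonemes so far: 4)
  'f' -> consonant phoneme (phonemes so far: 5)
Total phonemes: 5

5


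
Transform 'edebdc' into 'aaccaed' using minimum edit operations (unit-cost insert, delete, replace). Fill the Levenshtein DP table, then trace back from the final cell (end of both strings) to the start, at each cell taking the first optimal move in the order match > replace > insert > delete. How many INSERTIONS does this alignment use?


Edit distance = 7. Backtracking from cell (6, 7) with preference match > replace > insert > delete,
then listing the resulting alignment 'edebdc' -> 'aaccaed' left to right:
  Step 1: insert 'a' [insertion #1]
  Step 2: replace e->a
  Step 3: replace d->c
  Step 4: replace e->c
  Step 5: replace b->a
  Step 6: replace d->e
  Step 7: replace c->d
Total insertions: 1

1


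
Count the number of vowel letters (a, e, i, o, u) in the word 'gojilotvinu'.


Scanning each character of 'gojilotvinu':
  Position 1: 'g' -> consonant (running count: 0)
  Position 2: 'o' -> vowel (running count: 1)
  Position 3: 'j' -> consonant (running count: 1)
  Position 4: 'i' -> vowel (running count: 2)
  Position 5: 'l' -> consonant (running count: 2)
  Position 6: 'o' -> vowel (running count: 3)
  Position 7: 't' -> consonant (running count: 3)
  Position 8: 'v' -> consonant (running count: 3)
  Position 9: 'i' -> vowel (running count: 4)
  Position 10: 'n' -> consonant (running count: 4)
  Position 11: 'u' -> vowel (running count: 5)
Total vowels: 5

5


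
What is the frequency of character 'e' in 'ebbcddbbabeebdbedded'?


Scanning 'ebbcddbbabeebdbedded' for 'e':
  Position 0: 'e' -> MATCH (count: 1)
  Position 10: 'e' -> MATCH (count: 2)
  Position 11: 'e' -> MATCH (count: 3)
  Position 15: 'e' -> MATCH (count: 4)
  Position 18: 'e' -> MATCH (count: 5)
Total occurrences of 'e': 5

5


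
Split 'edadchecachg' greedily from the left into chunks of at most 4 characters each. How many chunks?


'edadchecachg' has 12 characters.
Chunking with max size 4:
  Chunk 1: 'edad' (positions 0-3)
  Chunk 2: 'chec' (positions 4-7)
  Chunk 3: 'achg' (positions 8-11)
Total chunks: ceil(12 / 4) = 3

3


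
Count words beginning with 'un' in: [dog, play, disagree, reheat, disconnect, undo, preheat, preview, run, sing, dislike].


Checking each word for prefix 'un':
  'dog' -> no (count: 0)
  'play' -> no (count: 0)
  'disagree' -> no (count: 0)
  'reheat' -> no (count: 0)
  'disconnect' -> no (count: 0)
  'undo' -> YES, starts with 'un' (count: 1)
  'preheat' -> no (count: 1)
  'preview' -> no (count: 1)
  'run' -> no (count: 1)
  'sing' -> no (count: 1)
  'dislike' -> no (count: 1)
Total with prefix 'un': 1

1


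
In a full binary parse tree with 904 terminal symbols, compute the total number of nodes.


Leaf nodes (terminals): 904
Internal nodes = n - 1 = 904 - 1 = 903
Total = leaves + internal = 904 + 903 = 1807

1807


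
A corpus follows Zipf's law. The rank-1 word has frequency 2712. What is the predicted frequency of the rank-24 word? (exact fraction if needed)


Zipf's law: freq(rank) = f1 / rank
f1 = 2712, rank = 24
freq = 2712 / 24
= 113

113


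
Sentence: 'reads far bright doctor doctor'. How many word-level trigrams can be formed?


Word trigrams from [5] words:
  Trigram 1: (reads far bright)
  Trigram 2: (far bright doctor)
  Trigram 3: (bright doctor doctor)
Total word trigrams: 5 - 2 = 3

3


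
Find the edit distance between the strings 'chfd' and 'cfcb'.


Building DP table for s1='chfd' (len 4) and s2='cfcb' (len 4):
       c  f  c  b
    0  1  2  3  4
  c 1  0  1  2  3
  h 2  1  1  2  3
  f 3  2  1  2  3
  d 4  3  2  2  3
Edit distance = dp[4][4] = 3

3


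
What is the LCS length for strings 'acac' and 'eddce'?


DP table for LCS of 'acac' and 'eddce':
       e  d  d  c  e
    0  0  0  0  0  0
  a 0  0  0  0  0  0
  c 0  0  0  0  1  1
  a 0  0  0  0  1  1
  c 0  0  0  0  1  1
LCS: 'c'
LCS length = 1

1


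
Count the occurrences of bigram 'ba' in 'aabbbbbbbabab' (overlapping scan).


Scanning 'aabbbbbbbabab' for bigram 'ba':
  Position 0: 'aa' -> no
  Position 1: 'ab' -> no
  Position 2: 'bb' -> no
  Position 3: 'bb' -> no
  Position 4: 'bb' -> no
  Position 5: 'bb' -> no
  Position 6: 'bb' -> no
  Position 7: 'bb' -> no
  Position 8: 'ba' -> MATCH
  Position 9: 'ab' -> no
  Position 10: 'ba' -> MATCH
  Position 11: 'ab' -> no
Total matches: 2

2


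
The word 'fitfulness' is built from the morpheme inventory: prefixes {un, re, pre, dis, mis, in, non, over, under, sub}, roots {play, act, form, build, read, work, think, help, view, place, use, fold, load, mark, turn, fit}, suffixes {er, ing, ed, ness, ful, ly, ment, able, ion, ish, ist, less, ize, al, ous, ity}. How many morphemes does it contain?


Segmenting 'fitfulness' against the inventory:
  'fit' -> root (morpheme 1)
  'ful' -> suffix (morpheme 2)
  'ness' -> suffix (morpheme 3)
Total morphemes: 3

3


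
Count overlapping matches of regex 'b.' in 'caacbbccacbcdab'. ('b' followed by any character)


Pattern: b. means 'b' followed by any character.
Scanning 'caacbbccacbcdab' position-by-position:
  Pos 0: window 'ca' -> no
  Pos 1: window 'aa' -> no
  Pos 2: window 'ac' -> no
  Pos 3: window 'cb' -> no
  Pos 4: window 'bb' -> MATCH
  Pos 5: window 'bc' -> MATCH
  Pos 6: window 'cc' -> no
  Pos 7: window 'ca' -> no
  Pos 8: window 'ac' -> no
  Pos 9: window 'cb' -> no
  Pos 10: window 'bc' -> MATCH
  Pos 11: window 'cd' -> no
  Pos 12: window 'da' -> no
  Pos 13: window 'ab' -> no
  Pos 14: window 'b' -> no
Total matches: 3

3


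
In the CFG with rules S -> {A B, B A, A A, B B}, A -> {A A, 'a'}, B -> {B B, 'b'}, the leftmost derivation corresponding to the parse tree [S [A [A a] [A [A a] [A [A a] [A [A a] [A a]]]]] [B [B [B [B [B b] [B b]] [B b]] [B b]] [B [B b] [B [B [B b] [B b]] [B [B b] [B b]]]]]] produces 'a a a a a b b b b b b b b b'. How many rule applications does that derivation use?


Every bracketed nonterminal node [X ...] in the tree is produced by exactly one rule application.
Reading the tree off as a leftmost derivation:
  Step 1: S  =>  A B   (applied S -> A B)
  Step 2: A B  =>  A A B   (applied A -> A A)
  Step 3: A A B  =>  a A B   (applied A -> a)
  Step 4: a A B  =>  a A A B   (applied A -> A A)
  Step 5: a A A B  =>  a a A B   (applied A -> a)
  Step 6: a a A B  =>  a a A A B   (applied A -> A A)
  Step 7: a a A A B  =>  a a a A B   (applied A -> a)
  Step 8: a a a A B  =>  a a a A A B   (applied A -> A A)
  Step 9: a a a A A B  =>  a a a a A B   (applied A -> a)
  Step 10: a a a a A B  =>  a a a a a B   (applied A -> a)
  Step 11: a a a a a B  =>  a a a a a B B   (applied B -> B B)
  Step 12: a a a a a B B  =>  a a a a a B B B   (applied B -> B B)
  Step 13: a a a a a B B B  =>  a a a a a B B B B   (applied B -> B B)
  Step 14: a a a a a B B B B  =>  a a a a a B B B B B   (applied B -> B B)
  Step 15: a a a a a B B B B B  =>  a a a a a b B B B B   (applied B -> b)
  Step 16: a a a a a b B B B B  =>  a a a a a b b B B B   (applied B -> b)
  Step 17: a a a a a b b B B B  =>  a a a a a b b b B B   (applied B -> b)
  Step 18: a a a a a b b b B B  =>  a a a a a b b b b B   (applied B -> b)
  Step 19: a a a a a b b b b B  =>  a a a a a b b b b B B   (applied B -> B B)
  Step 20: a a a a a b b b b B B  =>  a a a a a b b b b b B   (applied B -> b)
  Step 21: a a a a a b b b b b B  =>  a a a a a b b b b b B B   (applied B -> B B)
  Step 22: a a a a a b b b b b B B  =>  a a a a a b b b b b B B B   (applied B -> B B)
  Step 23: a a a a a b b b b b B B B  =>  a a a a a b b b b b b B B   (applied B -> b)
  Step 24: a a a a a b b b b b b B B  =>  a a a a a b b b b b b b B   (applied B -> b)
  Step 25: a a a a a b b b b b b b B  =>  a a a a a b b b b b b b B B   (applied B -> B B)
  Step 26: a a a a a b b b b b b b B B  =>  a a a a a b b b b b b b b B   (applied B -> b)
  Step 27: a a a a a b b b b b b b b B  =>  a a a a a b b b b b b b b b   (applied B -> b)
Final yield: a a a a a b b b b b b b b b
Total rewrite steps: 27

27


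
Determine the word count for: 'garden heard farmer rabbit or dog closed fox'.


Counting words by splitting on spaces:
  Word 1: 'garden'
  Word 2: 'heard'
  Word 3: 'farmer'
  Word 4: 'rabbit'
  Word 5: 'or'
  Word 6: 'dog'
  Word 7: 'closed'
  Word 8: 'fox'
Total words: 8

8


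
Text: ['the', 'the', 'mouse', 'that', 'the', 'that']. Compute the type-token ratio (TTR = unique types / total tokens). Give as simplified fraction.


Tokens: 6
Unique types: ('mouse', 'that', 'the') = 3
TTR = 3/6
Simplify: divide both by 3 -> 1/2
TTR = 1/2

1/2


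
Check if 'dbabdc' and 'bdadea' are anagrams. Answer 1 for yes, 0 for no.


Sort characters of 'dbabdc': 'abbcdd'
Sort characters of 'bdadea': 'aabdde'
Sorted forms differ -> they are NOT anagrams
Result: 0

0


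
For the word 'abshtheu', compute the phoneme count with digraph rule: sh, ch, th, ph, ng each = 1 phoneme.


Parsing 'abshtheu' greedily, digraphs first:
  'a' -> vowel phoneme (phonemes so far: 1)
  'b' -> consonant phoneme (phonemes so far: 2)
  'sh' -> digraph (1 consonant phoneme) (phonemes so far: 3)
  'th' -> digraph (1 consonant phoneme) (phonemes so far: 4)
  'e' -> vowel phoneme (phonemes so far: 5)
  'u' -> vowel phoneme (phonemes so far: 6)
Total phonemes: 6

6


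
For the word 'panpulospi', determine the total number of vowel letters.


Scanning each character of 'panpulospi':
  Position 1: 'p' -> consonant (running count: 0)
  Position 2: 'a' -> vowel (running count: 1)
  Position 3: 'n' -> consonant (running count: 1)
  Position 4: 'p' -> consonant (running count: 1)
  Position 5: 'u' -> vowel (running count: 2)
  Position 6: 'l' -> consonant (running count: 2)
  Position 7: 'o' -> vowel (running count: 3)
  Position 8: 's' -> consonant (running count: 3)
  Position 9: 'p' -> consonant (running count: 3)
  Position 10: 'i' -> vowel (running count: 4)
Total vowels: 4

4


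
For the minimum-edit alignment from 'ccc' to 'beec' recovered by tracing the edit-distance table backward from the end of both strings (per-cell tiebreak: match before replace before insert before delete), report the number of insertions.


Edit distance = 3. Backtracking from cell (3, 4) with preference match > replace > insert > delete,
then listing the resulting alignment 'ccc' -> 'beec' left to right:
  Step 1: insert 'b' [insertion #1]
  Step 2: replace c->e
  Step 3: replace c->e
  Step 4: keep 'c'
Total insertions: 1

1


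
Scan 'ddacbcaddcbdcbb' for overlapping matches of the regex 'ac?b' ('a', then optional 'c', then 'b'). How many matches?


Pattern: ac?b means 'a', then optional 'c', then 'b'.
Scanning 'ddacbcaddcbdcbb' position-by-position:
  Pos 0: window 'dda' -> no
  Pos 1: window 'dac' -> no
  Pos 2: window 'acb' -> MATCH
  Pos 3: window 'cbc' -> no
  Pos 4: window 'bca' -> no
  Pos 5: window 'cad' -> no
  Pos 6: window 'add' -> no
  Pos 7: window 'ddc' -> no
  Pos 8: window 'dcb' -> no
  Pos 9: window 'cbd' -> no
  Pos 10: window 'bdc' -> no
  Pos 11: window 'dcb' -> no
  Pos 12: window 'cbb' -> no
  Pos 13: window 'bb' -> no
  Pos 14: window 'b' -> no
Total matches: 1

1


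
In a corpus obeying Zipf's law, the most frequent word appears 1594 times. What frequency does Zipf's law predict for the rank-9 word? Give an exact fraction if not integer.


Zipf's law: freq(rank) = f1 / rank
f1 = 1594, rank = 9
freq = 1594 / 9
GCD(1594, 9) = 1
Simplified: 1594/9

1594/9


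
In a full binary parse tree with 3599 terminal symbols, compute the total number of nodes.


Leaf nodes (terminals): 3599
Internal nodes = n - 1 = 3599 - 1 = 3598
Total = leaves + internal = 3599 + 3598 = 7197

7197


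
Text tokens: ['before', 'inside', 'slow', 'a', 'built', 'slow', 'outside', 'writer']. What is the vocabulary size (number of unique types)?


Listing all tokens and tracking unique types:
  Token 1: 'before' -> NEW (unique so far: 1)
  Token 2: 'inside' -> NEW (unique so far: 2)
  Token 3: 'slow' -> NEW (unique so far: 3)
  Token 4: 'a' -> NEW (unique so far: 4)
  Token 5: 'built' -> NEW (unique so far: 5)
  Token 6: 'slow' -> duplicate (unique so far: 5)
  Token 7: 'outside' -> NEW (unique so far: 6)
  Token 8: 'writer' -> NEW (unique so far: 7)
Unique types: ('a', 'before', 'built', 'inside', 'outside', 'slow', 'writer')
Vocabulary size: 7

7


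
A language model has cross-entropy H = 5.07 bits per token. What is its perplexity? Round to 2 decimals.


Perplexity formula: PP = 2^H
H = 5.07
PP = 2^5.07
Decompose: 2^5.07 = 2^5 * 2^0.07
2^5 = 32, 2^0.07 ~ 1.0497167
PP ~ 32 * 1.0497167 = 33.5909344
Rounded to 2 decimals: 33.59

33.59


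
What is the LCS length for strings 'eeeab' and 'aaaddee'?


DP table for LCS of 'eeeab' and 'aaaddee':
       a  a  a  d  d  e  e
    0  0  0  0  0  0  0  0
  e 0  0  0  0  0  0  1  1
  e 0  0  0  0  0  0  1  2
  e 0  0  0  0  0  0  1  2
  a 0  1  1  1  1  1  1  2
  b 0  1  1  1  1  1  1  2
LCS: 'ee'
LCS length = 2

2


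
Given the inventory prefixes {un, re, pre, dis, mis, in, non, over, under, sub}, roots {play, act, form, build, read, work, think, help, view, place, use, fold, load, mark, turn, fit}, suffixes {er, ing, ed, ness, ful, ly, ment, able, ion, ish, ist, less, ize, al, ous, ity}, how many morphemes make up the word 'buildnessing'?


Segmenting 'buildnessing' against the inventory:
  'build' -> root (morpheme 1)
  'ness' -> suffix (morpheme 2)
  'ing' -> suffix (morpheme 3)
Total morphemes: 3

3


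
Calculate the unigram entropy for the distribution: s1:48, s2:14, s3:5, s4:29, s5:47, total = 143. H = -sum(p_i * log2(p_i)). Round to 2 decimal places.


Computing entropy H = -sum(p_i * log2(p_i)):
  s1: p = 48/143 = 0.3357, -p*log2(p) = 0.5286
  s2: p = 14/143 = 0.0979, -p*log2(p) = 0.3282
  s3: p = 5/143 = 0.0350, -p*log2(p) = 0.1692
  s4: p = 29/143 = 0.2028, -p*log2(p) = 0.4668
  s5: p = 47/143 = 0.3287, -p*log2(p) = 0.5276
H = sum of terms = 2.0204
Rounded to 2 decimals: 2.02

2.02


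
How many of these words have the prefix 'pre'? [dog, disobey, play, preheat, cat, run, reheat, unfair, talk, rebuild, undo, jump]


Checking each word for prefix 'pre':
  'dog' -> no (count: 0)
  'disobey' -> no (count: 0)
  'play' -> no (count: 0)
  'preheat' -> YES, starts with 'pre' (count: 1)
  'cat' -> no (count: 1)
  'run' -> no (count: 1)
  'reheat' -> no (count: 1)
  'unfair' -> no (count: 1)
  'talk' -> no (count: 1)
  'rebuild' -> no (count: 1)
  'undo' -> no (count: 1)
  'jump' -> no (count: 1)
Total with prefix 'pre': 1

1


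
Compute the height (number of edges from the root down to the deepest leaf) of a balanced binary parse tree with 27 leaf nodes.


In a balanced binary tree with n leaves the deepest leaf is ceil(log2(n)) edges below the root.
log2(27) = 4.7549
ceil(4.7549) = 5
height (edges) = 5

5


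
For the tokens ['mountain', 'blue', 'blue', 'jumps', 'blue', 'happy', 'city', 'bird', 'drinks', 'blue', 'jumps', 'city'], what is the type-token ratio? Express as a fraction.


Tokens: 12
Unique types: ('bird', 'blue', 'city', 'drinks', 'happy', 'jumps', 'mountain') = 7
TTR = 7/12
Already in lowest terms.

7/12


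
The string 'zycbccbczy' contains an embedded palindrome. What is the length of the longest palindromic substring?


Scanning 'zycbccbczy' for palindromic substrings.
Substring at positions 2-7: 'cbccbc'.
Check: reverse('cbccbc') = 'cbccbc' -> palindrome confirmed.
Neighbouring characters ('y' / 'z') break symmetry, so it cannot extend further.
No longer palindromic substring exists; longest length = 6

6


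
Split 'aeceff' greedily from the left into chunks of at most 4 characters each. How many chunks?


'aeceff' has 6 characters.
Chunking with max size 4:
  Chunk 1: 'aece' (positions 0-3)
  Chunk 2: 'ff' (positions 4-5)
Total chunks: ceil(6 / 4) = 2

2


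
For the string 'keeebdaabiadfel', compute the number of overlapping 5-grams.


String 'keeebdaabiadfel' has length L = 15.
Number of overlapping n-grams = L - n + 1
Substituting: 15 - 5 + 1 = 11

11


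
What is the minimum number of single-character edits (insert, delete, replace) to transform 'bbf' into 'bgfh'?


Building DP table for s1='bbf' (len 3) and s2='bgfh' (len 4):
       b  g  f  h
    0  1  2  3  4
  b 1  0  1  2  3
  b 2  1  1  2  3
  f 3  2  2  1  2
Edit distance = dp[3][4] = 2

2


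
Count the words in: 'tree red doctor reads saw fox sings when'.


Counting words by splitting on spaces:
  Word 1: 'tree'
  Word 2: 'red'
  Word 3: 'doctor'
  Word 4: 'reads'
  Word 5: 'saw'
  Word 6: 'fox'
  Word 7: 'sings'
  Word 8: 'when'
Total words: 8

8


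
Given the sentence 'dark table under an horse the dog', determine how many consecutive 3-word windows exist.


Word trigrams from [7] words:
  Trigram 1: (dark table under)
  Trigram 2: (table under an)
  Trigram 3: (under an horse)
  Trigram 4: (an horse the)
  Trigram 5: (horse the dog)
Total word trigrams: 7 - 2 = 5

5


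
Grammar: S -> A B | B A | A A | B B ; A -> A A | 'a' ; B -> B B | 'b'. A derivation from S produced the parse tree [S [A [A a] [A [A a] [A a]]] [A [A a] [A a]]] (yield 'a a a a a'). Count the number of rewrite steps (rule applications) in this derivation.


Every bracketed nonterminal node [X ...] in the tree is produced by exactly one rule application.
Reading the tree off as a leftmost derivation:
  Step 1: S  =>  A A   (applied S -> A A)
  Step 2: A A  =>  A A A   (applied A -> A A)
  Step 3: A A A  =>  a A A   (applied A -> a)
  Step 4: a A A  =>  a A A A   (applied A -> A A)
  Step 5: a A A A  =>  a a A A   (applied A -> a)
  Step 6: a a A A  =>  a a a A   (applied A -> a)
  Step 7: a a a A  =>  a a a A A   (applied A -> A A)
  Step 8: a a a A A  =>  a a a a A   (applied A -> a)
  Step 9: a a a a A  =>  a a a a a   (applied A -> a)
Final yield: a a a a a
Total rewrite steps: 9

9


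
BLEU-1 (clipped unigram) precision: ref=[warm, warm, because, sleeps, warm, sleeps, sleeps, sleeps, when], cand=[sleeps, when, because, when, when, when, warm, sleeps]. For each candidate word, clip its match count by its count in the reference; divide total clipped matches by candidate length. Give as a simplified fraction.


Reference word counts: {'because': 1, 'sleeps': 4, 'warm': 3, 'when': 1}
Checking each candidate word (with clipping):
  'sleeps' -> in reference (ref count 4, used 1/4) -> match (matches: 1)
  'when' -> in reference (ref count 1, used 1/1) -> match (matches: 2)
  'because' -> in reference (ref count 1, used 1/1) -> match (matches: 3)
  'when' -> ref count 1 already used up (1/1) -> clipped, no match (matches: 3)
  'when' -> ref count 1 already used up (1/1) -> clipped, no match (matches: 3)
  'when' -> ref count 1 already used up (1/1) -> clipped, no match (matches: 3)
  'warm' -> in reference (ref count 3, used 1/3) -> match (matches: 4)
  'sleeps' -> in reference (ref count 4, used 2/4) -> match (matches: 5)
Clipped matches: 5, Candidate length: 8
Precision = 5/8

5/8


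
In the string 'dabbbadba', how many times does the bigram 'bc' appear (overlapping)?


Scanning 'dabbbadba' for bigram 'bc':
  Position 0: 'da' -> no
  Position 1: 'ab' -> no
  Position 2: 'bb' -> no
  Position 3: 'bb' -> no
  Position 4: 'ba' -> no
  Position 5: 'ad' -> no
  Position 6: 'db' -> no
  Position 7: 'ba' -> no
Total matches: 0

0


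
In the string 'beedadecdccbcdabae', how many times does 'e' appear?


Scanning 'beedadecdccbcdabae' for 'e':
  Position 1: 'e' -> MATCH (count: 1)
  Position 2: 'e' -> MATCH (count: 2)
  Position 6: 'e' -> MATCH (count: 3)
  Position 17: 'e' -> MATCH (count: 4)
Total occurrences of 'e': 4

4


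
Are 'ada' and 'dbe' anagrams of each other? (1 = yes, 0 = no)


Sort characters of 'ada': 'aad'
Sort characters of 'dbe': 'bde'
Sorted forms differ -> they are NOT anagrams
Result: 0

0


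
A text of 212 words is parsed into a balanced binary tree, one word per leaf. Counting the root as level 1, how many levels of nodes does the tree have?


In a balanced binary tree with n leaves the deepest leaf is ceil(log2(n)) edges below the root,
so counting node levels inclusive of root and leaves gives ceil(log2(n)) + 1 levels.
log2(212) = 7.7279
ceil(7.7279) = 8
levels = 8 + 1 = 9

9


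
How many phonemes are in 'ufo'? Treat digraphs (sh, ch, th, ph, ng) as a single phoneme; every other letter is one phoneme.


Parsing 'ufo' greedily, digraphs first:
  'u' -> vowel phoneme (phonemes so far: 1)
  'f' -> consonant phoneme (phonemes so far: 2)
  'o' -> vowel phoneme (phonemes so far: 3)
Total phonemes: 3

3


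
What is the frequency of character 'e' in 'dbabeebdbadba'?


Scanning 'dbabeebdbadba' for 'e':
  Position 4: 'e' -> MATCH (count: 1)
  Position 5: 'e' -> MATCH (count: 2)
Total occurrences of 'e': 2

2


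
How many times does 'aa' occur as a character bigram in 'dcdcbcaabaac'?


Scanning 'dcdcbcaabaac' for bigram 'aa':
  Position 0: 'dc' -> no
  Position 1: 'cd' -> no
  Position 2: 'dc' -> no
  Position 3: 'cb' -> no
  Position 4: 'bc' -> no
  Position 5: 'ca' -> no
  Position 6: 'aa' -> MATCH
  Position 7: 'ab' -> no
  Position 8: 'ba' -> no
  Position 9: 'aa' -> MATCH
  Position 10: 'ac' -> no
Total matches: 2

2


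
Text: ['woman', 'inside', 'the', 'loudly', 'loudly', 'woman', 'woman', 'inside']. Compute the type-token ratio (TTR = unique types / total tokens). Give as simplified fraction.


Tokens: 8
Unique types: ('inside', 'loudly', 'the', 'woman') = 4
TTR = 4/8
Simplify: divide both by 4 -> 1/2
TTR = 1/2

1/2


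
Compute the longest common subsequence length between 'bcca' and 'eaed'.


DP table for LCS of 'bcca' and 'eaed':
       e  a  e  d
    0  0  0  0  0
  b 0  0  0  0  0
  c 0  0  0  0  0
  c 0  0  0  0  0
  a 0  0  1  1  1
LCS: 'a'
LCS length = 1

1


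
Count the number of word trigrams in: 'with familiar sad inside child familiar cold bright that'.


Word trigrams from [9] words:
  Trigram 1: (with familiar sad)
  Trigram 2: (familiar sad inside)
  Trigram 3: (sad inside child)
  Trigram 4: (inside child familiar)
  Trigram 5: (child familiar cold)
  Trigram 6: (familiar cold bright)
  Trigram 7: (cold bright that)
Total word trigrams: 9 - 2 = 7

7


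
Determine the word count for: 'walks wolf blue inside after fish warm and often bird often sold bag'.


Counting words by splitting on spaces:
  Word 1: 'walks'
  Word 2: 'wolf'
  Word 3: 'blue'
  Word 4: 'inside'
  Word 5: 'after'
  Word 6: 'fish'
  Word 7: 'warm'
  Word 8: 'and'
  Word 9: 'often'
  Word 10: 'bird'
  Word 11: 'often'
  Word 12: 'sold'
  Word 13: 'bag'
Total words: 13

13


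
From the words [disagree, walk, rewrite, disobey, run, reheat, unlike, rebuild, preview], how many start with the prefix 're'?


Checking each word for prefix 're':
  'disagree' -> no (count: 0)
  'walk' -> no (count: 0)
  'rewrite' -> YES, starts with 're' (count: 1)
  'disobey' -> no (count: 1)
  'run' -> no (count: 1)
  'reheat' -> YES, starts with 're' (count: 2)
  'unlike' -> no (count: 2)
  'rebuild' -> YES, starts with 're' (count: 3)
  'preview' -> no (count: 3)
Total with prefix 're': 3

3


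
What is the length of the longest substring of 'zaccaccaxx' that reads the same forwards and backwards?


Scanning 'zaccaccaxx' for palindromic substrings.
Substring at positions 1-7: 'accacca'.
Check: reverse('accacca') = 'accacca' -> palindrome confirmed.
Neighbouring characters ('z' / 'x') break symmetry, so it cannot extend further.
No longer palindromic substring exists; longest length = 7

7


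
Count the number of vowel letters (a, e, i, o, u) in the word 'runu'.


Scanning each character of 'runu':
  Position 1: 'r' -> consonant (running count: 0)
  Position 2: 'u' -> vowel (running count: 1)
  Position 3: 'n' -> consonant (running count: 1)
  Position 4: 'u' -> vowel (running count: 2)
Total vowels: 2

2


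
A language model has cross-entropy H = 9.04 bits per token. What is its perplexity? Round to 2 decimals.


Perplexity formula: PP = 2^H
H = 9.04
PP = 2^9.04
Decompose: 2^9.04 = 2^9 * 2^0.04
2^9 = 512, 2^0.04 ~ 1.0281138
PP ~ 512 * 1.0281138 = 526.3942656
Rounded to 2 decimals: 526.39

526.39


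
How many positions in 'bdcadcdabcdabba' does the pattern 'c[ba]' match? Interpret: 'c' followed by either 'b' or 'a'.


Pattern: c[ba] means 'c' followed by either 'b' or 'a'.
Scanning 'bdcadcdabcdabba' position-by-position:
  Pos 0: window 'bd' -> no
  Pos 1: window 'dc' -> no
  Pos 2: window 'ca' -> MATCH
  Pos 3: window 'ad' -> no
  Pos 4: window 'dc' -> no
  Pos 5: window 'cd' -> no
  Pos 6: window 'da' -> no
  Pos 7: window 'ab' -> no
  Pos 8: window 'bc' -> no
  Pos 9: window 'cd' -> no
  Pos 10: window 'da' -> no
  Pos 11: window 'ab' -> no
  Pos 12: window 'bb' -> no
  Pos 13: window 'ba' -> no
  Pos 14: window 'a' -> no
Total matches: 1

1


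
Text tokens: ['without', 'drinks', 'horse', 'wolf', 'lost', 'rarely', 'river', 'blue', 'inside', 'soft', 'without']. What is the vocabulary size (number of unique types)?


Listing all tokens and tracking unique types:
  Token 1: 'without' -> NEW (unique so far: 1)
  Token 2: 'drinks' -> NEW (unique so far: 2)
  Token 3: 'horse' -> NEW (unique so far: 3)
  Token 4: 'wolf' -> NEW (unique so far: 4)
  Token 5: 'lost' -> NEW (unique so far: 5)
  Token 6: 'rarely' -> NEW (unique so far: 6)
  Token 7: 'river' -> NEW (unique so far: 7)
  Token 8: 'blue' -> NEW (unique so far: 8)
  Token 9: 'inside' -> NEW (unique so far: 9)
  Token 10: 'soft' -> NEW (unique so far: 10)
  Token 11: 'without' -> duplicate (unique so far: 10)
Unique types: ('blue', 'drinks', 'horse', 'inside', 'lost', 'rarely', 'river', 'soft', 'without', 'wolf')
Vocabulary size: 10

10


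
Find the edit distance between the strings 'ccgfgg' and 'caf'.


Building DP table for s1='ccgfgg' (len 6) and s2='caf' (len 3):
       c  a  f
    0  1  2  3
  c 1  0  1  2
  c 2  1  1  2
  g 3  2  2  2
  f 4  3  3  2
  g 5  4  4  3
  g 6  5  5  4
Edit distance = dp[6][3] = 4

4


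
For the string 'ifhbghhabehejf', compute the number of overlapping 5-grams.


String 'ifhbghhabehejf' has length L = 14.
Number of overlapping n-grams = L - n + 1
Substituting: 14 - 5 + 1 = 10

10


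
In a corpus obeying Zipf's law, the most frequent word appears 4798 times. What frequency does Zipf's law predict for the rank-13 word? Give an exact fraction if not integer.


Zipf's law: freq(rank) = f1 / rank
f1 = 4798, rank = 13
freq = 4798 / 13
GCD(4798, 13) = 1
Simplified: 4798/13

4798/13


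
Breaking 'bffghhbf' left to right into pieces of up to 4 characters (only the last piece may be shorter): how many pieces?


'bffghhbf' has 8 characters.
Chunking with max size 4:
  Chunk 1: 'bffg' (positions 0-3)
  Chunk 2: 'hhbf' (positions 4-7)
Total chunks: ceil(8 / 4) = 2

2


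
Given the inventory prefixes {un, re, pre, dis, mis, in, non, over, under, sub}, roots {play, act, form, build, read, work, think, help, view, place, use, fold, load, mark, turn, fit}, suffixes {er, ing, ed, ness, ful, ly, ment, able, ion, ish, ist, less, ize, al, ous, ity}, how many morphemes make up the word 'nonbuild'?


Segmenting 'nonbuild' against the inventory:
  'non' -> prefix (morpheme 1)
  'build' -> root (morpheme 2)
Total morphemes: 2

2


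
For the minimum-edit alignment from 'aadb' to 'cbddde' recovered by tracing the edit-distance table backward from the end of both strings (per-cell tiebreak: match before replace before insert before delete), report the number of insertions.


Edit distance = 5. Backtracking from cell (4, 6) with preference match > replace > insert > delete,
then listing the resulting alignment 'aadb' -> 'cbddde' left to right:
  Step 1: insert 'c' [insertion #1]
  Step 2: insert 'b' [insertion #2]
  Step 3: replace a->d
  Step 4: replace a->d
  Step 5: keep 'd'
  Step 6: replace b->e
Total insertions: 2

2


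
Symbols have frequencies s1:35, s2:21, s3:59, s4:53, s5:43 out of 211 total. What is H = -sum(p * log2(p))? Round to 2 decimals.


Computing entropy H = -sum(p_i * log2(p_i)):
  s1: p = 35/211 = 0.1659, -p*log2(p) = 0.4299
  s2: p = 21/211 = 0.0995, -p*log2(p) = 0.3313
  s3: p = 59/211 = 0.2796, -p*log2(p) = 0.5141
  s4: p = 53/211 = 0.2512, -p*log2(p) = 0.5007
  s5: p = 43/211 = 0.2038, -p*log2(p) = 0.4677
H = sum of terms = 2.2437
Rounded to 2 decimals: 2.24

2.24


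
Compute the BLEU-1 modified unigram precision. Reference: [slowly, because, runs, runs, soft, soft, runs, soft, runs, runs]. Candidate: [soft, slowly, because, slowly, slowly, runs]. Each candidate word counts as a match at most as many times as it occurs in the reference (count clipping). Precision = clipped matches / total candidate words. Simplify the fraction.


Reference word counts: {'because': 1, 'runs': 5, 'slowly': 1, 'soft': 3}
Checking each candidate word (with clipping):
  'soft' -> in reference (ref count 3, used 1/3) -> match (matches: 1)
  'slowly' -> in reference (ref count 1, used 1/1) -> match (matches: 2)
  'because' -> in reference (ref count 1, used 1/1) -> match (matches: 3)
  'slowly' -> ref count 1 already used up (1/1) -> clipped, no match (matches: 3)
  'slowly' -> ref count 1 already used up (1/1) -> clipped, no match (matches: 3)
  'runs' -> in reference (ref count 5, used 1/5) -> match (matches: 4)
Clipped matches: 4, Candidate length: 6
Precision = 4/6 = 2/3

2/3


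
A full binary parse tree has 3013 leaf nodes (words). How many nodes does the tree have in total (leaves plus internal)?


Leaf nodes (terminals): 3013
Internal nodes = n - 1 = 3013 - 1 = 3012
Total = leaves + internal = 3013 + 3012 = 6025

6025


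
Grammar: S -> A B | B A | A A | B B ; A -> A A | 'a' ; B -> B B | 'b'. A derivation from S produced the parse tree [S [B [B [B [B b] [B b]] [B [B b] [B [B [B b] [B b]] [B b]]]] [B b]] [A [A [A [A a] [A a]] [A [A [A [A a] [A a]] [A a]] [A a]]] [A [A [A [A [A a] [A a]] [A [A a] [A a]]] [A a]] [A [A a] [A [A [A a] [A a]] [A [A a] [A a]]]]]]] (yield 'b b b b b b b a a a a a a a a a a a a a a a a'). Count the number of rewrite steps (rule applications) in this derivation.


Every bracketed nonterminal node [X ...] in the tree is produced by exactly one rule application.
Reading the tree off as a leftmost derivation:
  Step 1: S  =>  B A   (applied S -> B A)
  Step 2: B A  =>  B B A   (applied B -> B B)
  Step 3: B B A  =>  B B B A   (applied B -> B B)
  Step 4: B B B A  =>  B B B B A   (applied B -> B B)
  Step 5: B B B B A  =>  b B B B A   (applied B -> b)
  Step 6: b B B B A  =>  b b B B A   (applied B -> b)
  Step 7: b b B B A  =>  b b B B B A   (applied B -> B B)
  Step 8: b b B B B A  =>  b b b B B A   (applied B -> b)
  Step 9: b b b B B A  =>  b b b B B B A   (applied B -> B B)
  Step 10: b b b B B B A  =>  b b b B B B B A   (applied B -> B B)
  Step 11: b b b B B B B A  =>  b b b b B B B A   (applied B -> b)
  Step 12: b b b b B B B A  =>  b b b b b B B A   (applied B -> b)
  Step 13: b b b b b B B A  =>  b b b b b b B A   (applied B -> b)
  Step 14: b b b b b b B A  =>  b b b b b b b A   (applied B -> b)
  Step 15: b b b b b b b A  =>  b b b b b b b A A   (applied A -> A A)
  Step 16: b b b b b b b A A  =>  b b b b b b b A A A   (applied A -> A A)
  Step 17: b b b b b b b A A A  =>  b b b b b b b A A A A   (applied A -> A A)
  Step 18: b b b b b b b A A A A  =>  b b b b b b b a A A A   (applied A -> a)
  Step 19: b b b b b b b a A A A  =>  b b b b b b b a a A A   (applied A -> a)
  Step 20: b b b b b b b a a A A  =>  b b b b b b b a a A A A   (applied A -> A A)
  Step 21: b b b b b b b a a A A A  =>  b b b b b b b a a A A A A   (applied A -> A A)
  Step 22: b b b b b b b a a A A A A  =>  b b b b b b b a a A A A A A   (applied A -> A A)
  Step 23: b b b b b b b a a A A A A A  =>  b b b b b b b a a a A A A A   (applied A -> a)
  Step 24: b b b b b b b a a a A A A A  =>  b b b b b b b a a a a A A A   (applied A -> a)
  Step 25: b b b b b b b a a a a A A A  =>  b b b b b b b a a a a a A A   (applied A -> a)
  Step 26: b b b b b b b a a a a a A A  =>  b b b b b b b a a a a a a A   (applied A -> a)
  Step 27: b b b b b b b a a a a a a A  =>  b b b b b b b a a a a a a A A   (applied A -> A A)
  Step 28: b b b b b b b a a a a a a A A  =>  b b b b b b b a a a a a a A A A   (applied A -> A A)
  Step 29: b b b b b b b a a a a a a A A A  =>  b b b b b b b a a a a a a A A A A   (applied A -> A A)
  Step 30: b b b b b b b a a a a a a A A A A  =>  b b b b b b b a a a a a a A A A A A   (applied A -> A A)
  Step 31: b b b b b b b a a a a a a A A A A A  =>  b b b b b b b a a a a a a a A A A A   (applied A -> a)
  Step 32: b b b b b b b a a a a a a a A A A A  =>  b b b b b b b a a a a a a a a A A A   (applied A -> a)
  Step 33: b b b b b b b a a a a a a a a A A A  =>  b b b b b b b a a a a a a a a A A A A   (applied A -> A A)
  Step 34: b b b b b b b a a a a a a a a A A A A  =>  b b b b b b b a a a a a a a a a A A A   (applied A -> a)
  Step 35: b b b b b b b a a a a a a a a a A A A  =>  b b b b b b b a a a a a a a a a a A A   (applied A -> a)
  Step 36: b b b b b b b a a a a a a a a a a A A  =>  b b b b b b b a a a a a a a a a a a A   (applied A -> a)
  Step 37: b b b b b b b a a a a a a a a a a a A  =>  b b b b b b b a a a a a a a a a a a A A   (applied A -> A A)
  Step 38: b b b b b b b a a a a a a a a a a a A A  =>  b b b b b b b a a a a a a a a a a a a A   (applied A -> a)
  Step 39: b b b b b b b a a a a a a a a a a a a A  =>  b b b b b b b a a a a a a a a a a a a A A   (applied A -> A A)
  Step 40: b b b b b b b a a a a a a a a a a a a A A  =>  b b b b b b b a a a a a a a a a a a a A A A   (applied A -> A A)
  Step 41: b b b b b b b a a a a a a a a a a a a A A A  =>  b b b b b b b a a a a a a a a a a a a a A A   (applied A -> a)
  Step 42: b b b b b b b a a a a a a a a a a a a a A A  =>  b b b b b b b a a a a a a a a a a a a a a A   (applied A -> a)
  Step 43: b b b b b b b a a a a a a a a a a a a a a A  =>  b b b b b b b a a a a a a a a a a a a a a A A   (applied A -> A A)
  Step 44: b b b b b b b a a a a a a a a a a a a a a A A  =>  b b b b b b b a a a a a a a a a a a a a a a A   (applied A -> a)
  Step 45: b b b b b b b a a a a a a a a a a a a a a a A  =>  b b b b b b b a a a a a a a a a a a a a a a a   (applied A -> a)
Final yield: b b b b b b b a a a a a a a a a a a a a a a a
Total rewrite steps: 45

45


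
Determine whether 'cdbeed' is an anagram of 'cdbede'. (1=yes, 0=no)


Sort characters of 'cdbeed': 'bcddee'
Sort characters of 'cdbede': 'bcddee'
Sorted forms match -> they ARE anagrams
Result: 1

1


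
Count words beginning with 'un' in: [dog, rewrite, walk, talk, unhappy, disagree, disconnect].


Checking each word for prefix 'un':
  'dog' -> no (count: 0)
  'rewrite' -> no (count: 0)
  'walk' -> no (count: 0)
  'talk' -> no (count: 0)
  'unhappy' -> YES, starts with 'un' (count: 1)
  'disagree' -> no (count: 1)
  'disconnect' -> no (count: 1)
Total with prefix 'un': 1

1


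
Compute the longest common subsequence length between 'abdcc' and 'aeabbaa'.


DP table for LCS of 'abdcc' and 'aeabbaa':
       a  e  a  b  b  a  a
    0  0  0  0  0  0  0  0
  a 0  1  1  1  1  1  1  1
  b 0  1  1  1  2  2  2  2
  d 0  1  1  1  2  2  2  2
  c 0  1  1  1  2  2  2  2
  c 0  1  1  1  2  2  2  2
LCS: 'ab'
LCS length = 2

2


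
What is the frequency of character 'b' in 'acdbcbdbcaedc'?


Scanning 'acdbcbdbcaedc' for 'b':
  Position 3: 'b' -> MATCH (count: 1)
  Position 5: 'b' -> MATCH (count: 2)
  Position 7: 'b' -> MATCH (count: 3)
Total occurrences of 'b': 3

3


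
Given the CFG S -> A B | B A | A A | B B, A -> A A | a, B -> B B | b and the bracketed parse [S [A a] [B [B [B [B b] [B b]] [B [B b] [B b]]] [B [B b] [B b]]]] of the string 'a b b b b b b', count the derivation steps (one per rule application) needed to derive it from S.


Every bracketed nonterminal node [X ...] in the tree is produced by exactly one rule application.
Reading the tree off as a leftmost derivation:
  Step 1: S  =>  A B   (applied S -> A B)
  Step 2: A B  =>  a B   (applied A -> a)
  Step 3: a B  =>  a B B   (applied B -> B B)
  Step 4: a B B  =>  a B B B   (applied B -> B B)
  Step 5: a B B B  =>  a B B B B   (applied B -> B B)
  Step 6: a B B B B  =>  a b B B B   (applied B -> b)
  Step 7: a b B B B  =>  a b b B B   (applied B -> b)
  Step 8: a b b B B  =>  a b b B B B   (applied B -> B B)
  Step 9: a b b B B B  =>  a b b b B B   (applied B -> b)
  Step 10: a b b b B B  =>  a b b b b B   (applied B -> b)
  Step 11: a b b b b B  =>  a b b b b B B   (applied B -> B B)
  Step 12: a b b b b B B  =>  a b b b b b B   (applied B -> b)
  Step 13: a b b b b b B  =>  a b b b b b b   (applied B -> b)
Final yield: a b b b b b b
Total rewrite steps: 13

13


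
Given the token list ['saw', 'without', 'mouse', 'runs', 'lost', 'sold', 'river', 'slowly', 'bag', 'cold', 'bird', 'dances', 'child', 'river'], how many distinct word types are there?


Listing all tokens and tracking unique types:
  Token 1: 'saw' -> NEW (unique so far: 1)
  Token 2: 'without' -> NEW (unique so far: 2)
  Token 3: 'mouse' -> NEW (unique so far: 3)
  Token 4: 'runs' -> NEW (unique so far: 4)
  Token 5: 'lost' -> NEW (unique so far: 5)
  Token 6: 'sold' -> NEW (unique so far: 6)
  Token 7: 'river' -> NEW (unique so far: 7)
  Token 8: 'slowly' -> NEW (unique so far: 8)
  Token 9: 'bag' -> NEW (unique so far: 9)
  Token 10: 'cold' -> NEW (unique so far: 10)
  Token 11: 'bird' -> NEW (unique so far: 11)
  Token 12: 'dances' -> NEW (unique so far: 12)
  Token 13: 'child' -> NEW (unique so far: 13)
  Token 14: 'river' -> duplicate (unique so far: 13)
Unique types: ('bag', 'bird', 'child', 'cold', 'dances', 'lost', 'mouse', 'river', 'runs', 'saw', 'slowly', 'sold', 'without')
Vocabulary size: 13

13
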